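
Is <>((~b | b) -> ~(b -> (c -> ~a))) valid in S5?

Tableau for the negation ~<>((~b | b) -> ~(b -> (c -> ~a))):
1. ~<>((~b | b) -> ~(b -> (c -> ~a))), 0
2. ~((~b | b) -> ~(b -> (c -> ~a))), 0   [~<>-rule on 1 via 0R0]
3. ~b | b, 0   [~->-rule on 2]
4. b -> (c -> ~a), 0   [~->-rule on 2]
5. b, 0   [|-rule on 3 (branches; this branch)]
6. c -> ~a, 0   [->-rule on 4 (branches; this branch)]
7. ~a, 0   [->-rule on 6 (branches; this branch)]
Accessibility: 0R0
The negation has an open branch (countermodel exists).

Invalid (countermodel exists)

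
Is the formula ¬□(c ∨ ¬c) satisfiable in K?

No, unsatisfiable

1. ¬□(c ∨ ¬c), u
2. ¬(c ∨ ¬c), v   [¬□-rule on 1: fresh world v, uRv]
3. ¬c, v   [¬∨-rule on 2]
4. c, v   [¬∨-rule on 2]
Accessibility: uRv
Branch closes: c and ¬c both at v.
(One branch shown.) All branches close.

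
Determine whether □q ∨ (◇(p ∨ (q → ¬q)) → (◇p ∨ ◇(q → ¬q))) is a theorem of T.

Tableau for the negation ¬(□q ∨ (◇(p ∨ (q → ¬q)) → (◇p ∨ ◇(q → ¬q)))):
1. ¬(□q ∨ (◇(p ∨ (q → ¬q)) → (◇p ∨ ◇(q → ¬q)))), w0
2. ¬□q, w0   [¬∨-rule on 1]
3. ¬(◇(p ∨ (q → ¬q)) → (◇p ∨ ◇(q → ¬q))), w0   [¬∨-rule on 1]
4. ◇(p ∨ (q → ¬q)), w0   [¬→-rule on 3]
5. ¬(◇p ∨ ◇(q → ¬q)), w0   [¬→-rule on 3]
6. ¬◇p, w0   [¬∨-rule on 5]
7. ¬◇(q → ¬q), w0   [¬∨-rule on 5]
8. ¬p, w0   [¬◇-rule on 6 via w0Rw0]
9. ¬(q → ¬q), w0   [¬◇-rule on 7 via w0Rw0]
10. q, w0   [¬→-rule on 9]
11. ¬q, w1   [¬□-rule on 2: fresh world w1, w0Rw1]
12. ¬p, w1   [¬◇-rule on 6 via w0Rw1]
13. ¬(q → ¬q), w1   [¬◇-rule on 7 via w0Rw1]
14. q, w1   [¬→-rule on 13]
Accessibility: w0Rw0, w0Rw1, w1Rw1
Branch closes: q and ¬q both at w1.
Every branch of the negation's tableau closes; the branch above is one of them.

Valid in T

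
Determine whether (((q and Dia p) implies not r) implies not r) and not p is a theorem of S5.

Invalid (countermodel exists)

Tableau for the negation not ((((q and Dia p) implies not r) implies not r) and not p):
1. not ((((q and Dia p) implies not r) implies not r) and not p), u
2. p, u
Accessibility: uRu
The negation has an open branch (countermodel exists).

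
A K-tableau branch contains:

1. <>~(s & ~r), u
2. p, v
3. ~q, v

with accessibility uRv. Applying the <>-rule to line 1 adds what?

a fresh world w with uRw, and ~(s & ~r) at w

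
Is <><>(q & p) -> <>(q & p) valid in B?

Not valid

Tableau for the negation ~(<><>(q & p) -> <>(q & p)):
1. ~(<><>(q & p) -> <>(q & p)), 0
2. <><>(q & p), 0
3. ~<>(q & p), 0
4. ~(q & p), 0
5. ~p, 0
6. <>(q & p), 1
7. ~(q & p), 1
8. ~p, 1
9. q & p, 2
10. q, 2
11. p, 2
Accessibility: 0R0, 0R1, 1R0, 1R1, 1R2, 2R1, 2R2
The negation has an open branch (countermodel exists).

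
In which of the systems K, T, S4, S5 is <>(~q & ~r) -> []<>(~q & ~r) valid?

S4-tableau for the negation ~(<>(~q & ~r) -> []<>(~q & ~r)):
1. ~(<>(~q & ~r) -> []<>(~q & ~r)), u
2. <>(~q & ~r), u   [~->-rule on 1]
3. ~[]<>(~q & ~r), u   [~->-rule on 1]
4. ~q & ~r, v   [<>-rule on 2: fresh world v, uRv]
5. ~q, v   [&-rule on 4]
6. ~r, v   [&-rule on 4]
7. ~<>(~q & ~r), w   [~[]-rule on 3: fresh world w, uRw]
8. ~(~q & ~r), w   [~<>-rule on 7 via wRw]
9. r, w   [~&-rule on 8 (branches; this branch)]
Accessibility: uRu, uRv, uRw, vRv, wRw
Complete open branch: countermodel on an S4-frame, so not valid in S4, nor in K, T (the same frame is also a K-frame and a T-frame).
S5-tableau for the negation ~(<>(~q & ~r) -> []<>(~q & ~r)):
1. ~(<>(~q & ~r) -> []<>(~q & ~r)), u
2. <>(~q & ~r), u   [~->-rule on 1]
3. ~[]<>(~q & ~r), u   [~->-rule on 1]
4. ~q & ~r, v   [<>-rule on 2: fresh world v, uRv]
5. ~q, v   [&-rule on 4]
6. ~r, v   [&-rule on 4]
7. ~<>(~q & ~r), w   [~[]-rule on 3: fresh world w, uRw]
8. ~(~q & ~r), u   [~<>-rule on 7 via wRu]
9. ~(~q & ~r), v   [~<>-rule on 7 via wRv]
10. ~(~q & ~r), w   [~<>-rule on 7 via wRw]
11. r, u   [~&-rule on 8 (branches; this branch)]
12. r, v   [~&-rule on 9 (branches; this branch)]
Accessibility: uRu, uRv, uRw, vRu, vRv, vRw, wRu, wRv, wRw
Branch closes: r and ~r both at v.
Every branch closes (one shown): valid in S5.

S5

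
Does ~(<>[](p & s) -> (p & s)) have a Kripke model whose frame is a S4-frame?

Satisfiable

1. ~(<>[](p & s) -> (p & s)), u
2. <>[](p & s), u
3. ~(p & s), u
4. ~s, u
5. [](p & s), v
6. p & s, v
7. p, v
8. s, v
Accessibility: uRu, uRv, vRv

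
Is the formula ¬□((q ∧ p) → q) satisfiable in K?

No, unsatisfiable

1. ¬□((q ∧ p) → q), u
2. ¬((q ∧ p) → q), v
3. q ∧ p, v
4. ¬q, v
5. q, v
6. p, v
Accessibility: uRv
Branch closes: q and ¬q both at v.
All branches of the tableau close; one closing branch shown above.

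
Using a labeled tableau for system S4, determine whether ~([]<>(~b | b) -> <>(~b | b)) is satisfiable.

Unsatisfiable (every branch closes)

1. ~([]<>(~b | b) -> <>(~b | b)), 0
2. []<>(~b | b), 0
3. ~<>(~b | b), 0
4. <>(~b | b), 0
5. ~(~b | b), 0
6. b, 0
7. ~b, 0
Accessibility: 0R0
Branch closes: b and ~b both at 0.
All branches of the tableau close; one closing branch shown above.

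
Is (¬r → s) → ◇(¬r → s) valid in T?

Tableau for the negation ¬((¬r → s) → ◇(¬r → s)):
1. ¬((¬r → s) → ◇(¬r → s)), u
2. ¬r → s, u   [¬→-rule on 1]
3. ¬◇(¬r → s), u   [¬→-rule on 1]
4. ¬(¬r → s), u   [¬◇-rule on 3 via uRu]
5. ¬r, u   [¬→-rule on 4]
6. ¬s, u   [¬→-rule on 4]
7. s, u   [→-rule on 2 (branches; this branch)]
Accessibility: uRu
Branch closes: s and ¬s both at u.
All branches of the negation close; one closing branch shown above.

Yes, valid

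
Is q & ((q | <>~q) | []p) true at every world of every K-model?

Not valid

Tableau for the negation ~(q & ((q | <>~q) | []p)):
1. ~(q & ((q | <>~q) | []p)), u
2. ~((q | <>~q) | []p), u
3. ~(q | <>~q), u
4. ~[]p, u
5. ~q, u
6. ~<>~q, u
7. ~p, v
8. q, v
Accessibility: uRv
The negation has an open branch (countermodel exists).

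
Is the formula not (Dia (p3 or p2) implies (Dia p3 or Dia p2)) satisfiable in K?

1. not (Dia (p3 or p2) implies (Dia p3 or Dia p2)), u
2. Dia (p3 or p2), u
3. not (Dia p3 or Dia p2), u
4. not Dia p3, u
5. not Dia p2, u
6. p3 or p2, v
7. not p3, v
8. not p2, v
9. p2, v
Accessibility: uRv
Branch closes: p2 and not p2 both at v.
(One branch shown.) All branches close.

No, unsatisfiable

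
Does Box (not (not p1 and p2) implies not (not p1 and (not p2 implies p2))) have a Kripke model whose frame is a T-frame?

1. Box (not (not p1 and p2) implies not (not p1 and (not p2 implies p2))), 0
2. not (not p1 and p2) implies not (not p1 and (not p2 implies p2)), 0   [Box-rule on 1 via 0R0]
3. not (not p1 and (not p2 implies p2)), 0   [implies-rule on 2 (branches; this branch)]
4. not (not p2 implies p2), 0   [neg-and-rule on 3 (branches; this branch)]
5. not p2, 0   [neg-implies-rule on 4]
Accessibility: 0R0

Satisfiable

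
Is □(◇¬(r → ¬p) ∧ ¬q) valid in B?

Not valid

Tableau for the negation ¬□(◇¬(r → ¬p) ∧ ¬q):
1. ¬□(◇¬(r → ¬p) ∧ ¬q), u
2. ¬(◇¬(r → ¬p) ∧ ¬q), v
3. q, v
Accessibility: uRu, uRv, vRu, vRv
The negation has an open branch (countermodel exists).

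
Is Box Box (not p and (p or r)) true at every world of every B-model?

No, not valid

Tableau for the negation not Box Box (not p and (p or r)):
1. not Box Box (not p and (p or r)), w0
2. not Box (not p and (p or r)), w1   [neg-Box-rule on 1: fresh world w1, w0Rw1]
3. not (not p and (p or r)), w2   [neg-Box-rule on 2: fresh world w2, w1Rw2]
4. not (p or r), w2   [neg-and-rule on 3 (branches; this branch)]
5. not p, w2   [neg-or-rule on 4]
6. not r, w2   [neg-or-rule on 4]
Accessibility: w0Rw0, w0Rw1, w1Rw0, w1Rw1, w1Rw2, w2Rw1, w2Rw2
The negation has an open branch (countermodel exists).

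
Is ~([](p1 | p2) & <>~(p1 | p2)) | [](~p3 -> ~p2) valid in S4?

Yes, valid

Tableau for the negation ~(~([](p1 | p2) & <>~(p1 | p2)) | [](~p3 -> ~p2)):
1. ~(~([](p1 | p2) & <>~(p1 | p2)) | [](~p3 -> ~p2)), 0
2. [](p1 | p2) & <>~(p1 | p2), 0
3. ~[](~p3 -> ~p2), 0
4. [](p1 | p2), 0
5. <>~(p1 | p2), 0
6. p1 | p2, 0
7. p2, 0
8. ~(~p3 -> ~p2), 1
9. ~p3, 1
10. p2, 1
11. p1 | p2, 1
12. ~(p1 | p2), 2
13. ~p1, 2
14. ~p2, 2
15. p1 | p2, 2
16. p2, 2
Accessibility: 0R0, 0R1, 0R2, 1R1, 2R2
Branch closes: p2 and ~p2 both at 2.
All branches of the negation close; one closing branch shown above.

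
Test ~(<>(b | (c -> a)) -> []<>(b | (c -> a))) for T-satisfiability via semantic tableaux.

1. ~(<>(b | (c -> a)) -> []<>(b | (c -> a))), u
2. <>(b | (c -> a)), u   [~->-rule on 1]
3. ~[]<>(b | (c -> a)), u   [~->-rule on 1]
4. b | (c -> a), v   [<>-rule on 2: fresh world v, uRv]
5. c -> a, v   [|-rule on 4 (branches; this branch)]
6. a, v   [->-rule on 5 (branches; this branch)]
7. ~<>(b | (c -> a)), w   [~[]-rule on 3: fresh world w, uRw]
8. ~(b | (c -> a)), w   [~<>-rule on 7 via wRw]
9. ~b, w   [~|-rule on 8]
10. ~(c -> a), w   [~|-rule on 8]
11. c, w   [~->-rule on 10]
12. ~a, w   [~->-rule on 10]
Accessibility: uRu, uRv, uRw, vRv, wRw

Satisfiable (open branch found)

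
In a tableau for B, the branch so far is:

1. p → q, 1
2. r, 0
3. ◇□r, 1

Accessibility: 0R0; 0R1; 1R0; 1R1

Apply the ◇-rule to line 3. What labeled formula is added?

a fresh world 2 with 1R2, and □r at 2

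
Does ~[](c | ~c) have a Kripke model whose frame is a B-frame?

1. ~[](c | ~c), w0
2. ~(c | ~c), w1   [~[]-rule on 1: fresh world w1, w0Rw1]
3. ~c, w1   [~|-rule on 2]
4. c, w1   [~|-rule on 2]
Accessibility: w0Rw0, w0Rw1, w1Rw0, w1Rw1
Branch closes: c and ~c both at w1.
Every branch closes; the branch above is one of them.

Unsatisfiable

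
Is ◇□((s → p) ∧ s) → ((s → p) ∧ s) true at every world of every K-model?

Tableau for the negation ¬(◇□((s → p) ∧ s) → ((s → p) ∧ s)):
1. ¬(◇□((s → p) ∧ s) → ((s → p) ∧ s)), u
2. ◇□((s → p) ∧ s), u   [¬→-rule on 1]
3. ¬((s → p) ∧ s), u   [¬→-rule on 1]
4. ¬s, u   [¬∧-rule on 3 (branches; this branch)]
5. □((s → p) ∧ s), v   [◇-rule on 2: fresh world v, uRv]
Accessibility: uRv
The negation has an open branch (countermodel exists).

No, not valid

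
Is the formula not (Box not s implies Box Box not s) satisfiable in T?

1. not (Box not s implies Box Box not s), 0
2. Box not s, 0
3. not Box Box not s, 0
4. not s, 0
5. not Box not s, 1
6. not s, 1
7. s, 2
Accessibility: 0R0, 0R1, 1R1, 1R2, 2R2

Satisfiable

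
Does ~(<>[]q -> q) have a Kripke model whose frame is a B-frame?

No, unsatisfiable

1. ~(<>[]q -> q), 0
2. <>[]q, 0
3. ~q, 0
4. []q, 1
5. q, 0
Accessibility: 0R0, 0R1, 1R0, 1R1
Branch closes: q and ~q both at 0.
All branches of the tableau close; one closing branch shown above.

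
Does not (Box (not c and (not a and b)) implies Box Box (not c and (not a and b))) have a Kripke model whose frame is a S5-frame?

1. not (Box (not c and (not a and b)) implies Box Box (not c and (not a and b))), u
2. Box (not c and (not a and b)), u
3. not Box Box (not c and (not a and b)), u
4. not c and (not a and b), u
5. not c, u
6. not a and b, u
7. not a, u
8. b, u
9. not Box (not c and (not a and b)), v
10. not c and (not a and b), v
11. not c, v
12. not a and b, v
13. not a, v
14. b, v
15. not (not c and (not a and b)), w
16. not c and (not a and b), w
17. not c, w
18. not a and b, w
19. not a, w
20. b, w
21. not (not a and b), w
22. not b, w
Accessibility: uRu, uRv, uRw, vRu, vRv, vRw, wRu, wRv, wRw
Branch closes: b and not b both at w.
(One branch shown.) All branches close.

Unsatisfiable (every branch closes)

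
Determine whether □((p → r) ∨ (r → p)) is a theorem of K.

Yes, valid

Tableau for the negation ¬□((p → r) ∨ (r → p)):
1. ¬□((p → r) ∨ (r → p)), u
2. ¬((p → r) ∨ (r → p)), v
3. ¬(p → r), v
4. ¬(r → p), v
5. p, v
6. ¬r, v
7. r, v
8. ¬p, v
Accessibility: uRv
Branch closes: r and ¬r both at v.
Every branch of the negation's tableau closes; the branch above is one of them.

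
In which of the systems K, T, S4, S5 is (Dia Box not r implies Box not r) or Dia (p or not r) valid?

T, S4, S5

T-tableau for the negation not ((Dia Box not r implies Box not r) or Dia (p or not r)):
1. not ((Dia Box not r implies Box not r) or Dia (p or not r)), 0
2. not (Dia Box not r implies Box not r), 0
3. not Dia (p or not r), 0
4. Dia Box not r, 0
5. not Box not r, 0
6. not (p or not r), 0
7. not p, 0
8. r, 0
9. Box not r, 1
10. not (p or not r), 1
11. not p, 1
12. r, 1
13. not r, 1
Accessibility: 0R0, 0R1, 1R1
Branch closes: r and not r both at 1.
Every branch closes (one shown): valid in T, hence also in S4, S5 (every theorem of T is a theorem of S4 and S5).
K-tableau for the negation not ((Dia Box not r implies Box not r) or Dia (p or not r)):
1. not ((Dia Box not r implies Box not r) or Dia (p or not r)), 0
2. not (Dia Box not r implies Box not r), 0
3. not Dia (p or not r), 0
4. Dia Box not r, 0
5. not Box not r, 0
6. Box not r, 1
7. not (p or not r), 1
8. not p, 1
9. r, 1
10. r, 2
11. not (p or not r), 2
12. not p, 2
Accessibility: 0R1, 0R2
Complete open branch: countermodel on a K-frame, so not valid in K.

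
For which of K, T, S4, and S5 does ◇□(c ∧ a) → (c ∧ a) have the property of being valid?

S5

S5-tableau for the negation ¬(◇□(c ∧ a) → (c ∧ a)):
1. ¬(◇□(c ∧ a) → (c ∧ a)), u
2. ◇□(c ∧ a), u
3. ¬(c ∧ a), u
4. ¬a, u
5. □(c ∧ a), v
6. c ∧ a, u
7. c, u
8. a, u
Accessibility: uRu, uRv, vRu, vRv
Branch closes: a and ¬a both at u.
Every branch closes (one shown): valid in S5.
S4-tableau for the negation ¬(◇□(c ∧ a) → (c ∧ a)):
1. ¬(◇□(c ∧ a) → (c ∧ a)), u
2. ◇□(c ∧ a), u
3. ¬(c ∧ a), u
4. ¬a, u
5. □(c ∧ a), v
6. c ∧ a, v
7. c, v
8. a, v
Accessibility: uRu, uRv, vRv
Complete open branch: countermodel on an S4-frame, so not valid in S4, nor in K, T (the same frame is also a K-frame and a T-frame).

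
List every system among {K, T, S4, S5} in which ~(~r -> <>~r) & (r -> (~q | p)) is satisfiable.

K

K-tableau for the formula:
1. ~(~r -> <>~r) & (r -> (~q | p)), w0
2. ~(~r -> <>~r), w0   [&-rule on 1]
3. r -> (~q | p), w0   [&-rule on 1]
4. ~r, w0   [~->-rule on 2]
5. ~<>~r, w0   [~->-rule on 2]
6. ~q | p, w0   [->-rule on 3 (branches; this branch)]
7. p, w0   [|-rule on 6 (branches; this branch)]
Complete open branch: satisfiable in K.
T-tableau for the formula:
1. ~(~r -> <>~r) & (r -> (~q | p)), w0
2. ~(~r -> <>~r), w0   [&-rule on 1]
3. r -> (~q | p), w0   [&-rule on 1]
4. ~r, w0   [~->-rule on 2]
5. ~<>~r, w0   [~->-rule on 2]
6. r, w0   [~<>-rule on 5 via w0Rw0]
Accessibility: w0Rw0
Branch closes: r and ~r both at w0.
Every branch closes (one shown): unsatisfiable in T, hence also in S4, S5 (every S4/S5-frame is a T-frame).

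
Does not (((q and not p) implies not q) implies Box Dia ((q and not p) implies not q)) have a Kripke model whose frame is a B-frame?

Unsatisfiable

1. not (((q and not p) implies not q) implies Box Dia ((q and not p) implies not q)), u
2. (q and not p) implies not q, u
3. not Box Dia ((q and not p) implies not q), u
4. not (q and not p), u
5. p, u
6. not Dia ((q and not p) implies not q), v
7. not ((q and not p) implies not q), u
8. q and not p, u
9. q, u
10. not p, u
Accessibility: uRu, uRv, vRu, vRv
Branch closes: p and not p both at u.
Every branch closes; the branch above is one of them.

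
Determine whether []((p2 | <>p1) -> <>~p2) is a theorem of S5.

Invalid (countermodel exists)

Tableau for the negation ~[]((p2 | <>p1) -> <>~p2):
1. ~[]((p2 | <>p1) -> <>~p2), w0
2. ~((p2 | <>p1) -> <>~p2), w1
3. p2 | <>p1, w1
4. ~<>~p2, w1
5. p2, w0
6. p2, w1
7. <>p1, w1
8. p1, w2
9. p2, w2
Accessibility: w0Rw0, w0Rw1, w0Rw2, w1Rw0, w1Rw1, w1Rw2, w2Rw0, w2Rw1, w2Rw2
The negation has an open branch (countermodel exists).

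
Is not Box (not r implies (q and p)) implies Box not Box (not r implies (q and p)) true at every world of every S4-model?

No, not valid

Tableau for the negation not (not Box (not r implies (q and p)) implies Box not Box (not r implies (q and p))):
1. not (not Box (not r implies (q and p)) implies Box not Box (not r implies (q and p))), w0
2. not Box (not r implies (q and p)), w0
3. not Box not Box (not r implies (q and p)), w0
4. not (not r implies (q and p)), w1
5. not r, w1
6. not (q and p), w1
7. not p, w1
8. Box (not r implies (q and p)), w2
9. not r implies (q and p), w2
10. q and p, w2
11. q, w2
12. p, w2
Accessibility: w0Rw0, w0Rw1, w0Rw2, w1Rw1, w2Rw2
The negation has an open branch (countermodel exists).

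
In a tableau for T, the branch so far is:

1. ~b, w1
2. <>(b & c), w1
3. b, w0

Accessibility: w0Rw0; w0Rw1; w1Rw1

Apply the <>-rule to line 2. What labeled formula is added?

a fresh world w2 with w1Rw2, and b & c at w2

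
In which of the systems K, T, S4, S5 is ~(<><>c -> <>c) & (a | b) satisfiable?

K, T

S4-tableau for the formula:
1. ~(<><>c -> <>c) & (a | b), 0
2. ~(<><>c -> <>c), 0
3. a | b, 0
4. <><>c, 0
5. ~<>c, 0
6. ~c, 0
7. b, 0
8. <>c, 1
9. ~c, 1
10. c, 2
11. ~c, 2
Accessibility: 0R0, 0R1, 0R2, 1R1, 1R2, 2R2
Branch closes: c and ~c both at 2.
Every branch closes (one shown): unsatisfiable in S4, hence also in S5 (every S5-frame is an S4-frame).
T-tableau for the formula:
1. ~(<><>c -> <>c) & (a | b), 0
2. ~(<><>c -> <>c), 0
3. a | b, 0
4. <><>c, 0
5. ~<>c, 0
6. ~c, 0
7. b, 0
8. <>c, 1
9. ~c, 1
10. c, 2
Accessibility: 0R0, 0R1, 1R1, 1R2, 2R2
Complete open branch: satisfiable in T, hence also in K (this T-model is also a K-model).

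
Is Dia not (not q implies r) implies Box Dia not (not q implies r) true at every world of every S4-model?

Tableau for the negation not (Dia not (not q implies r) implies Box Dia not (not q implies r)):
1. not (Dia not (not q implies r) implies Box Dia not (not q implies r)), w0
2. Dia not (not q implies r), w0   [neg-implies-rule on 1]
3. not Box Dia not (not q implies r), w0   [neg-implies-rule on 1]
4. not (not q implies r), w1   [Dia-rule on 2: fresh world w1, w0Rw1]
5. not q, w1   [neg-implies-rule on 4]
6. not r, w1   [neg-implies-rule on 4]
7. not Dia not (not q implies r), w2   [neg-Box-rule on 3: fresh world w2, w0Rw2]
8. not q implies r, w2   [neg-Dia-rule on 7 via w2Rw2]
9. r, w2   [implies-rule on 8 (branches; this branch)]
Accessibility: w0Rw0, w0Rw1, w0Rw2, w1Rw1, w2Rw2
The negation has an open branch (countermodel exists).

Not valid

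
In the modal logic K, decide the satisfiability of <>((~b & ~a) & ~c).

1. <>((~b & ~a) & ~c), w0
2. (~b & ~a) & ~c, w1
3. ~b & ~a, w1
4. ~c, w1
5. ~b, w1
6. ~a, w1
Accessibility: w0Rw1

Satisfiable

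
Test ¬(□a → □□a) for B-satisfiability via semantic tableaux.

1. ¬(□a → □□a), 0
2. □a, 0
3. ¬□□a, 0
4. a, 0
5. ¬□a, 1
6. a, 1
7. ¬a, 2
Accessibility: 0R0, 0R1, 1R0, 1R1, 1R2, 2R1, 2R2

Satisfiable (open branch found)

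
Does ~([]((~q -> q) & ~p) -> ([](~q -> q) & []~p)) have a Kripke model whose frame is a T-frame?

No, unsatisfiable

1. ~([]((~q -> q) & ~p) -> ([](~q -> q) & []~p)), u
2. []((~q -> q) & ~p), u   [~->-rule on 1]
3. ~([](~q -> q) & []~p), u   [~->-rule on 1]
4. (~q -> q) & ~p, u   [[]-rule on 2 via uRu]
5. ~q -> q, u   [&-rule on 4]
6. ~p, u   [&-rule on 4]
7. ~[](~q -> q), u   [~&-rule on 3 (branches; this branch)]
8. q, u   [->-rule on 5 (branches; this branch)]
9. ~(~q -> q), v   [~[]-rule on 7: fresh world v, uRv]
10. ~q, v   [~->-rule on 9]
11. (~q -> q) & ~p, v   [[]-rule on 2 via uRv]
12. ~q -> q, v   [&-rule on 11]
13. ~p, v   [&-rule on 11]
14. q, v   [->-rule on 12 (branches; this branch)]
Accessibility: uRu, uRv, vRv
Branch closes: q and ~q both at v.
All branches of the tableau close; one closing branch shown above.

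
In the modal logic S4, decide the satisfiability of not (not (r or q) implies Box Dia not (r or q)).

Satisfiable (open branch found)

1. not (not (r or q) implies Box Dia not (r or q)), u
2. not (r or q), u
3. not Box Dia not (r or q), u
4. not r, u
5. not q, u
6. not Dia not (r or q), v
7. r or q, v
8. q, v
Accessibility: uRu, uRv, vRv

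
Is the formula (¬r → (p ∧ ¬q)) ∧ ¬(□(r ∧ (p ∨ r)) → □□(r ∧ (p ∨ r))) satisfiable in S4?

Unsatisfiable

1. (¬r → (p ∧ ¬q)) ∧ ¬(□(r ∧ (p ∨ r)) → □□(r ∧ (p ∨ r))), 0
2. ¬r → (p ∧ ¬q), 0   [∧-rule on 1]
3. ¬(□(r ∧ (p ∨ r)) → □□(r ∧ (p ∨ r))), 0   [∧-rule on 1]
4. □(r ∧ (p ∨ r)), 0   [¬→-rule on 3]
5. ¬□□(r ∧ (p ∨ r)), 0   [¬→-rule on 3]
6. r ∧ (p ∨ r), 0   [□-rule on 4 via 0R0]
7. r, 0   [∧-rule on 6]
8. p ∨ r, 0   [∧-rule on 6]
9. p ∧ ¬q, 0   [→-rule on 2 (branches; this branch)]
10. p, 0   [∧-rule on 9]
11. ¬q, 0   [∧-rule on 9]
12. ¬□(r ∧ (p ∨ r)), 1   [¬□-rule on 5: fresh world 1, 0R1]
13. r ∧ (p ∨ r), 1   [□-rule on 4 via 0R1]
14. r, 1   [∧-rule on 13]
15. p ∨ r, 1   [∧-rule on 13]
16. ¬(r ∧ (p ∨ r)), 2   [¬□-rule on 12: fresh world 2, 1R2]
17. r ∧ (p ∨ r), 2   [□-rule on 4 via 0R2]
18. r, 2   [∧-rule on 17]
19. p ∨ r, 2   [∧-rule on 17]
20. ¬(p ∨ r), 2   [¬∧-rule on 16 (branches; this branch)]
21. ¬p, 2   [¬∨-rule on 20]
22. ¬r, 2   [¬∨-rule on 20]
Accessibility: 0R0, 0R1, 0R2, 1R1, 1R2, 2R2
Branch closes: r and ¬r both at 2.
Every branch closes; the branch above is one of them.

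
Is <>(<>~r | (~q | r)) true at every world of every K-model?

Invalid (countermodel exists)

Tableau for the negation ~<>(<>~r | (~q | r)):
1. ~<>(<>~r | (~q | r)), 0
The negation has an open branch (countermodel exists).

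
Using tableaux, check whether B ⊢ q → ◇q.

Yes, valid

Tableau for the negation ¬(q → ◇q):
1. ¬(q → ◇q), 0
2. q, 0
3. ¬◇q, 0
4. ¬q, 0
Accessibility: 0R0
Branch closes: q and ¬q both at 0.
All branches of the negation close; one closing branch shown above.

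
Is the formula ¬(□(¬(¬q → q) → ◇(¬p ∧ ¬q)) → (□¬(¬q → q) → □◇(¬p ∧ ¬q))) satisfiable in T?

Unsatisfiable (every branch closes)

1. ¬(□(¬(¬q → q) → ◇(¬p ∧ ¬q)) → (□¬(¬q → q) → □◇(¬p ∧ ¬q))), w0
2. □(¬(¬q → q) → ◇(¬p ∧ ¬q)), w0
3. ¬(□¬(¬q → q) → □◇(¬p ∧ ¬q)), w0
4. □¬(¬q → q), w0
5. ¬□◇(¬p ∧ ¬q), w0
6. ¬(¬q → q) → ◇(¬p ∧ ¬q), w0
7. ¬(¬q → q), w0
8. ¬q, w0
9. ◇(¬p ∧ ¬q), w0
10. ¬◇(¬p ∧ ¬q), w1
11. ¬(¬q → q) → ◇(¬p ∧ ¬q), w1
12. ¬(¬q → q), w1
13. ¬q, w1
14. ¬(¬p ∧ ¬q), w1
15. ◇(¬p ∧ ¬q), w1
16. p, w1
17. ¬p ∧ ¬q, w2
18. ¬p, w2
19. ¬q, w2
20. ¬(¬q → q) → ◇(¬p ∧ ¬q), w2
21. ¬(¬q → q), w2
22. ◇(¬p ∧ ¬q), w2
23. ¬p ∧ ¬q, w3
24. ¬p, w3
25. ¬q, w3
26. ¬(¬p ∧ ¬q), w3
27. q, w3
Accessibility: w0Rw0, w0Rw1, w0Rw2, w1Rw1, w1Rw3, w2Rw2, w3Rw3
Branch closes: q and ¬q both at w3.
Every branch closes; the branch above is one of them.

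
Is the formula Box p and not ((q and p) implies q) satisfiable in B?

Unsatisfiable

1. Box p and not ((q and p) implies q), w0
2. Box p, w0
3. not ((q and p) implies q), w0
4. q and p, w0
5. not q, w0
6. q, w0
7. p, w0
Accessibility: w0Rw0
Branch closes: q and not q both at w0.
Every branch closes; the branch above is one of them.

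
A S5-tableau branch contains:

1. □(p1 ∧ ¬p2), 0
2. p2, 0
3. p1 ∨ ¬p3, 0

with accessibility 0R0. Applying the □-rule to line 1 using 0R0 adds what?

p1 ∧ ¬p2, 0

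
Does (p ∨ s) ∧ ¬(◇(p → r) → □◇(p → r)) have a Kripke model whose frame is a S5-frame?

Unsatisfiable (every branch closes)

1. (p ∨ s) ∧ ¬(◇(p → r) → □◇(p → r)), u
2. p ∨ s, u
3. ¬(◇(p → r) → □◇(p → r)), u
4. ◇(p → r), u
5. ¬□◇(p → r), u
6. s, u
7. p → r, v
8. r, v
9. ¬◇(p → r), w
10. ¬(p → r), u
11. p, u
12. ¬r, u
13. ¬(p → r), v
14. p, v
15. ¬r, v
Accessibility: uRu, uRv, uRw, vRu, vRv, vRw, wRu, wRv, wRw
Branch closes: r and ¬r both at v.
All branches of the tableau close; one closing branch shown above.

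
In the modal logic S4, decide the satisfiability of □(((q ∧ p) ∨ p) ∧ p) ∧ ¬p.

1. □(((q ∧ p) ∨ p) ∧ p) ∧ ¬p, 0
2. □(((q ∧ p) ∨ p) ∧ p), 0   [∧-rule on 1]
3. ¬p, 0   [∧-rule on 1]
4. ((q ∧ p) ∨ p) ∧ p, 0   [□-rule on 2 via 0R0]
5. (q ∧ p) ∨ p, 0   [∧-rule on 4]
6. p, 0   [∧-rule on 4]
Accessibility: 0R0
Branch closes: p and ¬p both at 0.
All branches of the tableau close; one closing branch shown above.

No, unsatisfiable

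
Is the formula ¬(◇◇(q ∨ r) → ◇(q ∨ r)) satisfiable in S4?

No, unsatisfiable

1. ¬(◇◇(q ∨ r) → ◇(q ∨ r)), u
2. ◇◇(q ∨ r), u   [¬→-rule on 1]
3. ¬◇(q ∨ r), u   [¬→-rule on 1]
4. ¬(q ∨ r), u   [¬◇-rule on 3 via uRu]
5. ¬q, u   [¬∨-rule on 4]
6. ¬r, u   [¬∨-rule on 4]
7. ◇(q ∨ r), v   [◇-rule on 2: fresh world v, uRv]
8. ¬(q ∨ r), v   [¬◇-rule on 3 via uRv]
9. ¬q, v   [¬∨-rule on 8]
10. ¬r, v   [¬∨-rule on 8]
11. q ∨ r, w   [◇-rule on 7: fresh world w, vRw]
12. ¬(q ∨ r), w   [¬◇-rule on 3 via uRw]
13. ¬q, w   [¬∨-rule on 12]
14. ¬r, w   [¬∨-rule on 12]
15. r, w   [∨-rule on 11 (branches; this branch)]
Accessibility: uRu, uRv, uRw, vRv, vRw, wRw
Branch closes: r and ¬r both at w.
(One branch shown.) All branches close.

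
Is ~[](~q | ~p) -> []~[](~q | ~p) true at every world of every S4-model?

No, not valid

Tableau for the negation ~(~[](~q | ~p) -> []~[](~q | ~p)):
1. ~(~[](~q | ~p) -> []~[](~q | ~p)), w0
2. ~[](~q | ~p), w0
3. ~[]~[](~q | ~p), w0
4. ~(~q | ~p), w1
5. q, w1
6. p, w1
7. [](~q | ~p), w2
8. ~q | ~p, w2
9. ~p, w2
Accessibility: w0Rw0, w0Rw1, w0Rw2, w1Rw1, w2Rw2
The negation has an open branch (countermodel exists).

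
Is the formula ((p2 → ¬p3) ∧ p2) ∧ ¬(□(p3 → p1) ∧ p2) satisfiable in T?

Yes, satisfiable

1. ((p2 → ¬p3) ∧ p2) ∧ ¬(□(p3 → p1) ∧ p2), w0
2. (p2 → ¬p3) ∧ p2, w0   [∧-rule on 1]
3. ¬(□(p3 → p1) ∧ p2), w0   [∧-rule on 1]
4. p2 → ¬p3, w0   [∧-rule on 2]
5. p2, w0   [∧-rule on 2]
6. ¬□(p3 → p1), w0   [¬∧-rule on 3 (branches; this branch)]
7. ¬p3, w0   [→-rule on 4 (branches; this branch)]
8. ¬(p3 → p1), w1   [¬□-rule on 6: fresh world w1, w0Rw1]
9. p3, w1   [¬→-rule on 8]
10. ¬p1, w1   [¬→-rule on 8]
Accessibility: w0Rw0, w0Rw1, w1Rw1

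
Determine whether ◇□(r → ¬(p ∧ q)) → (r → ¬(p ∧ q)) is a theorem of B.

Yes, valid

Tableau for the negation ¬(◇□(r → ¬(p ∧ q)) → (r → ¬(p ∧ q))):
1. ¬(◇□(r → ¬(p ∧ q)) → (r → ¬(p ∧ q))), w0
2. ◇□(r → ¬(p ∧ q)), w0   [¬→-rule on 1]
3. ¬(r → ¬(p ∧ q)), w0   [¬→-rule on 1]
4. r, w0   [¬→-rule on 3]
5. p ∧ q, w0   [¬→-rule on 3]
6. p, w0   [∧-rule on 5]
7. q, w0   [∧-rule on 5]
8. □(r → ¬(p ∧ q)), w1   [◇-rule on 2: fresh world w1, w0Rw1]
9. r → ¬(p ∧ q), w0   [□-rule on 8 via w1Rw0]
10. r → ¬(p ∧ q), w1   [□-rule on 8 via w1Rw1]
11. ¬(p ∧ q), w0   [→-rule on 9 (branches; this branch)]
12. ¬(p ∧ q), w1   [→-rule on 10 (branches; this branch)]
13. ¬q, w0   [¬∧-rule on 11 (branches; this branch)]
Accessibility: w0Rw0, w0Rw1, w1Rw0, w1Rw1
Branch closes: q and ¬q both at w0.
All branches of the negation close; one closing branch shown above.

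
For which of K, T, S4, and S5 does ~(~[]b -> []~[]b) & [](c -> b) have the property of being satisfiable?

S5-tableau for the formula:
1. ~(~[]b -> []~[]b) & [](c -> b), w0
2. ~(~[]b -> []~[]b), w0
3. [](c -> b), w0
4. ~[]b, w0
5. ~[]~[]b, w0
6. c -> b, w0
7. ~c, w0
8. ~b, w1
9. c -> b, w1
10. ~c, w1
11. []b, w2
12. c -> b, w2
13. b, w0
14. b, w1
Accessibility: w0Rw0, w0Rw1, w0Rw2, w1Rw0, w1Rw1, w1Rw2, w2Rw0, w2Rw1, w2Rw2
Branch closes: b and ~b both at w1.
Every branch closes (one shown): unsatisfiable in S5.
S4-tableau for the formula:
1. ~(~[]b -> []~[]b) & [](c -> b), w0
2. ~(~[]b -> []~[]b), w0
3. [](c -> b), w0
4. ~[]b, w0
5. ~[]~[]b, w0
6. c -> b, w0
7. b, w0
8. ~b, w1
9. c -> b, w1
10. ~c, w1
11. []b, w2
12. c -> b, w2
13. b, w2
Accessibility: w0Rw0, w0Rw1, w0Rw2, w1Rw1, w2Rw2
Complete open branch: satisfiable in S4, hence also in K, T (this S4-model is also a K-model and a T-model).

K, T, S4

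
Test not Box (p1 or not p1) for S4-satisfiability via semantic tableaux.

Unsatisfiable

1. not Box (p1 or not p1), u
2. not (p1 or not p1), v   [neg-Box-rule on 1: fresh world v, uRv]
3. not p1, v   [neg-or-rule on 2]
4. p1, v   [neg-or-rule on 2]
Accessibility: uRu, uRv, vRv
Branch closes: p1 and not p1 both at v.
All branches of the tableau close; one closing branch shown above.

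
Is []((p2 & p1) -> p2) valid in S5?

Yes, valid

Tableau for the negation ~[]((p2 & p1) -> p2):
1. ~[]((p2 & p1) -> p2), w0
2. ~((p2 & p1) -> p2), w1   [~[]-rule on 1: fresh world w1, w0Rw1]
3. p2 & p1, w1   [~->-rule on 2]
4. ~p2, w1   [~->-rule on 2]
5. p2, w1   [&-rule on 3]
6. p1, w1   [&-rule on 3]
Accessibility: w0Rw0, w0Rw1, w1Rw0, w1Rw1
Branch closes: p2 and ~p2 both at w1.
Every branch of the negation's tableau closes; the branch above is one of them.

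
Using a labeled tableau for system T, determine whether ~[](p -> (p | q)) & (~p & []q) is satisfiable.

No, unsatisfiable

1. ~[](p -> (p | q)) & (~p & []q), w0
2. ~[](p -> (p | q)), w0
3. ~p & []q, w0
4. ~p, w0
5. []q, w0
6. q, w0
7. ~(p -> (p | q)), w1
8. p, w1
9. ~(p | q), w1
10. ~p, w1
11. ~q, w1
Accessibility: w0Rw0, w0Rw1, w1Rw1
Branch closes: p and ~p both at w1.
All branches of the tableau close; one closing branch shown above.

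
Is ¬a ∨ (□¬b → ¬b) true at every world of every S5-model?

Valid in S5

Tableau for the negation ¬(¬a ∨ (□¬b → ¬b)):
1. ¬(¬a ∨ (□¬b → ¬b)), u
2. a, u
3. ¬(□¬b → ¬b), u
4. □¬b, u
5. b, u
6. ¬b, u
Accessibility: uRu
Branch closes: b and ¬b both at u.
All branches of the negation close; one closing branch shown above.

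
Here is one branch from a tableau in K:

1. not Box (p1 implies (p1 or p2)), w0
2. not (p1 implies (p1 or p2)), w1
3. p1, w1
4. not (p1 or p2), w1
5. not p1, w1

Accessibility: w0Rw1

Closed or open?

Yes, closed

Both p1 and not p1 appear at w1.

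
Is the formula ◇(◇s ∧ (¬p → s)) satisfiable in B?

Yes, satisfiable

1. ◇(◇s ∧ (¬p → s)), u
2. ◇s ∧ (¬p → s), v
3. ◇s, v
4. ¬p → s, v
5. s, v
6. s, w
Accessibility: uRu, uRv, vRu, vRv, vRw, wRv, wRw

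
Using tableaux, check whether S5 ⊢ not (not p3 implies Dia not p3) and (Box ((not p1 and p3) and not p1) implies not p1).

Tableau for the negation not (not (not p3 implies Dia not p3) and (Box ((not p1 and p3) and not p1) implies not p1)):
1. not (not (not p3 implies Dia not p3) and (Box ((not p1 and p3) and not p1) implies not p1)), 0
2. not p3 implies Dia not p3, 0
3. Dia not p3, 0
4. not p3, 1
Accessibility: 0R0, 0R1, 1R0, 1R1
The negation has an open branch (countermodel exists).

Invalid (countermodel exists)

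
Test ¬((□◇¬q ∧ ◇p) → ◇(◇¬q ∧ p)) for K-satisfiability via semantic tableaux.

1. ¬((□◇¬q ∧ ◇p) → ◇(◇¬q ∧ p)), w0
2. □◇¬q ∧ ◇p, w0
3. ¬◇(◇¬q ∧ p), w0
4. □◇¬q, w0
5. ◇p, w0
6. p, w1
7. ¬(◇¬q ∧ p), w1
8. ◇¬q, w1
9. ¬◇¬q, w1
10. ¬q, w2
11. q, w2
Accessibility: w0Rw1, w1Rw2
Branch closes: q and ¬q both at w2.
Every branch closes; the branch above is one of them.

Unsatisfiable (every branch closes)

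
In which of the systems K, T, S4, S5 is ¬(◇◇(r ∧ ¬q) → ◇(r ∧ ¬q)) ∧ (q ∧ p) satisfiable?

K, T

T-tableau for the formula:
1. ¬(◇◇(r ∧ ¬q) → ◇(r ∧ ¬q)) ∧ (q ∧ p), u
2. ¬(◇◇(r ∧ ¬q) → ◇(r ∧ ¬q)), u
3. q ∧ p, u
4. ◇◇(r ∧ ¬q), u
5. ¬◇(r ∧ ¬q), u
6. q, u
7. p, u
8. ¬(r ∧ ¬q), u
9. ◇(r ∧ ¬q), v
10. ¬(r ∧ ¬q), v
11. q, v
12. r ∧ ¬q, w
13. r, w
14. ¬q, w
Accessibility: uRu, uRv, vRv, vRw, wRw
Complete open branch: satisfiable in T, hence also in K (this T-model is also a K-model).
S4-tableau for the formula:
1. ¬(◇◇(r ∧ ¬q) → ◇(r ∧ ¬q)) ∧ (q ∧ p), u
2. ¬(◇◇(r ∧ ¬q) → ◇(r ∧ ¬q)), u
3. q ∧ p, u
4. ◇◇(r ∧ ¬q), u
5. ¬◇(r ∧ ¬q), u
6. q, u
7. p, u
8. ¬(r ∧ ¬q), u
9. ◇(r ∧ ¬q), v
10. ¬(r ∧ ¬q), v
11. q, v
12. r ∧ ¬q, w
13. r, w
14. ¬q, w
15. ¬(r ∧ ¬q), w
16. q, w
Accessibility: uRu, uRv, uRw, vRv, vRw, wRw
Branch closes: q and ¬q both at w.
Every branch closes (one shown): unsatisfiable in S4, hence also in S5 (every S5-frame is an S4-frame).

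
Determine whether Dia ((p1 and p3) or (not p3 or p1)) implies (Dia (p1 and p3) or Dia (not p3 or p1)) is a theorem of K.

Tableau for the negation not (Dia ((p1 and p3) or (not p3 or p1)) implies (Dia (p1 and p3) or Dia (not p3 or p1))):
1. not (Dia ((p1 and p3) or (not p3 or p1)) implies (Dia (p1 and p3) or Dia (not p3 or p1))), u
2. Dia ((p1 and p3) or (not p3 or p1)), u   [neg-implies-rule on 1]
3. not (Dia (p1 and p3) or Dia (not p3 or p1)), u   [neg-implies-rule on 1]
4. not Dia (p1 and p3), u   [neg-or-rule on 3]
5. not Dia (not p3 or p1), u   [neg-or-rule on 3]
6. (p1 and p3) or (not p3 or p1), v   [Dia-rule on 2: fresh world v, uRv]
7. not (p1 and p3), v   [neg-Dia-rule on 4 via uRv]
8. not (not p3 or p1), v   [neg-Dia-rule on 5 via uRv]
9. p3, v   [neg-or-rule on 8]
10. not p1, v   [neg-or-rule on 8]
11. not p3 or p1, v   [or-rule on 6 (branches; this branch)]
12. p1, v   [or-rule on 11 (branches; this branch)]
Accessibility: uRv
Branch closes: p1 and not p1 both at v.
Every branch of the negation's tableau closes; the branch above is one of them.

Yes, valid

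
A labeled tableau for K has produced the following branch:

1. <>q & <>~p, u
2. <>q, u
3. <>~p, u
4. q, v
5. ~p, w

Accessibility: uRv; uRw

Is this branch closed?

No world carries both an atom and its negation.

Open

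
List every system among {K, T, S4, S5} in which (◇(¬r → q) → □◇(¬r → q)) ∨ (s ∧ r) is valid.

S4-tableau for the negation ¬((◇(¬r → q) → □◇(¬r → q)) ∨ (s ∧ r)):
1. ¬((◇(¬r → q) → □◇(¬r → q)) ∨ (s ∧ r)), u
2. ¬(◇(¬r → q) → □◇(¬r → q)), u   [¬∨-rule on 1]
3. ¬(s ∧ r), u   [¬∨-rule on 1]
4. ◇(¬r → q), u   [¬→-rule on 2]
5. ¬□◇(¬r → q), u   [¬→-rule on 2]
6. ¬r, u   [¬∧-rule on 3 (branches; this branch)]
7. ¬r → q, v   [◇-rule on 4: fresh world v, uRv]
8. q, v   [→-rule on 7 (branches; this branch)]
9. ¬◇(¬r → q), w   [¬□-rule on 5: fresh world w, uRw]
10. ¬(¬r → q), w   [¬◇-rule on 9 via wRw]
11. ¬r, w   [¬→-rule on 10]
12. ¬q, w   [¬→-rule on 10]
Accessibility: uRu, uRv, uRw, vRv, wRw
Complete open branch: countermodel on an S4-frame, so not valid in S4, nor in K, T (the same frame is also a K-frame and a T-frame).
S5-tableau for the negation ¬((◇(¬r → q) → □◇(¬r → q)) ∨ (s ∧ r)):
1. ¬((◇(¬r → q) → □◇(¬r → q)) ∨ (s ∧ r)), u
2. ¬(◇(¬r → q) → □◇(¬r → q)), u   [¬∨-rule on 1]
3. ¬(s ∧ r), u   [¬∨-rule on 1]
4. ◇(¬r → q), u   [¬→-rule on 2]
5. ¬□◇(¬r → q), u   [¬→-rule on 2]
6. ¬r, u   [¬∧-rule on 3 (branches; this branch)]
7. ¬r → q, v   [◇-rule on 4: fresh world v, uRv]
8. q, v   [→-rule on 7 (branches; this branch)]
9. ¬◇(¬r → q), w   [¬□-rule on 5: fresh world w, uRw]
10. ¬(¬r → q), u   [¬◇-rule on 9 via wRu]
11. ¬q, u   [¬→-rule on 10]
12. ¬(¬r → q), v   [¬◇-rule on 9 via wRv]
13. ¬r, v   [¬→-rule on 12]
14. ¬q, v   [¬→-rule on 12]
Accessibility: uRu, uRv, uRw, vRu, vRv, vRw, wRu, wRv, wRw
Branch closes: q and ¬q both at v.
Every branch closes (one shown): valid in S5.

S5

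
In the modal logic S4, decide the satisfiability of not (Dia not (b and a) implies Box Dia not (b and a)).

Satisfiable

1. not (Dia not (b and a) implies Box Dia not (b and a)), u
2. Dia not (b and a), u
3. not Box Dia not (b and a), u
4. not (b and a), v
5. not a, v
6. not Dia not (b and a), w
7. b and a, w
8. b, w
9. a, w
Accessibility: uRu, uRv, uRw, vRv, wRw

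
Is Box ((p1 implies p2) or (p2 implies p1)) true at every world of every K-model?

Valid

Tableau for the negation not Box ((p1 implies p2) or (p2 implies p1)):
1. not Box ((p1 implies p2) or (p2 implies p1)), 0
2. not ((p1 implies p2) or (p2 implies p1)), 1
3. not (p1 implies p2), 1
4. not (p2 implies p1), 1
5. p1, 1
6. not p2, 1
7. p2, 1
8. not p1, 1
Accessibility: 0R1
Branch closes: p2 and not p2 both at 1.
Every branch of the negation's tableau closes; the branch above is one of them.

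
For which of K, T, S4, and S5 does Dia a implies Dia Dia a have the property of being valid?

T, S4, S5

K-tableau for the negation not (Dia a implies Dia Dia a):
1. not (Dia a implies Dia Dia a), 0
2. Dia a, 0
3. not Dia Dia a, 0
4. a, 1
5. not Dia a, 1
Accessibility: 0R1
Complete open branch: countermodel on a K-frame, so not valid in K.
T-tableau for the negation not (Dia a implies Dia Dia a):
1. not (Dia a implies Dia Dia a), 0
2. Dia a, 0
3. not Dia Dia a, 0
4. not Dia a, 0
5. not a, 0
6. a, 1
7. not Dia a, 1
8. not a, 1
Accessibility: 0R0, 0R1, 1R1
Branch closes: a and not a both at 1.
Every branch closes (one shown): valid in T, hence also in S4, S5 (every theorem of T is a theorem of S4 and S5).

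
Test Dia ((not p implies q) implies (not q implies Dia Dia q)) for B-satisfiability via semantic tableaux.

1. Dia ((not p implies q) implies (not q implies Dia Dia q)), 0
2. (not p implies q) implies (not q implies Dia Dia q), 1   [Dia-rule on 1: fresh world 1, 0R1]
3. not q implies Dia Dia q, 1   [implies-rule on 2 (branches; this branch)]
4. Dia Dia q, 1   [implies-rule on 3 (branches; this branch)]
5. Dia q, 2   [Dia-rule on 4: fresh world 2, 1R2]
6. q, 3   [Dia-rule on 5: fresh world 3, 2R3]
Accessibility: 0R0, 0R1, 1R0, 1R1, 1R2, 2R1, 2R2, 2R3, 3R2, 3R3

Yes, satisfiable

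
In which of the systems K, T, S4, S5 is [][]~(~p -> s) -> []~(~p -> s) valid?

T-tableau for the negation ~([][]~(~p -> s) -> []~(~p -> s)):
1. ~([][]~(~p -> s) -> []~(~p -> s)), u
2. [][]~(~p -> s), u   [~->-rule on 1]
3. ~[]~(~p -> s), u   [~->-rule on 1]
4. []~(~p -> s), u   [[]-rule on 2 via uRu]
5. ~(~p -> s), u   [[]-rule on 4 via uRu]
6. ~p, u   [~->-rule on 5]
7. ~s, u   [~->-rule on 5]
8. ~p -> s, v   [~[]-rule on 3: fresh world v, uRv]
9. []~(~p -> s), v   [[]-rule on 2 via uRv]
10. ~(~p -> s), v   [[]-rule on 4 via uRv]
11. ~p, v   [~->-rule on 10]
12. ~s, v   [~->-rule on 10]
13. s, v   [->-rule on 8 (branches; this branch)]
Accessibility: uRu, uRv, vRv
Branch closes: s and ~s both at v.
Every branch closes (one shown): valid in T, hence also in S4, S5 (every theorem of T is a theorem of S4 and S5).
K-tableau for the negation ~([][]~(~p -> s) -> []~(~p -> s)):
1. ~([][]~(~p -> s) -> []~(~p -> s)), u
2. [][]~(~p -> s), u   [~->-rule on 1]
3. ~[]~(~p -> s), u   [~->-rule on 1]
4. ~p -> s, v   [~[]-rule on 3: fresh world v, uRv]
5. []~(~p -> s), v   [[]-rule on 2 via uRv]
6. s, v   [->-rule on 4 (branches; this branch)]
Accessibility: uRv
Complete open branch: countermodel on a K-frame, so not valid in K.

T, S4, S5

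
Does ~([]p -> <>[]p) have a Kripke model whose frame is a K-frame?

1. ~([]p -> <>[]p), 0
2. []p, 0
3. ~<>[]p, 0

Satisfiable (open branch found)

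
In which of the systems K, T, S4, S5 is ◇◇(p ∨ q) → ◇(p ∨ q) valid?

T-tableau for the negation ¬(◇◇(p ∨ q) → ◇(p ∨ q)):
1. ¬(◇◇(p ∨ q) → ◇(p ∨ q)), 0
2. ◇◇(p ∨ q), 0
3. ¬◇(p ∨ q), 0
4. ¬(p ∨ q), 0
5. ¬p, 0
6. ¬q, 0
7. ◇(p ∨ q), 1
8. ¬(p ∨ q), 1
9. ¬p, 1
10. ¬q, 1
11. p ∨ q, 2
12. q, 2
Accessibility: 0R0, 0R1, 1R1, 1R2, 2R2
Complete open branch: countermodel on a T-frame, so not valid in T, nor in K (the same frame is also a K-frame).
S4-tableau for the negation ¬(◇◇(p ∨ q) → ◇(p ∨ q)):
1. ¬(◇◇(p ∨ q) → ◇(p ∨ q)), 0
2. ◇◇(p ∨ q), 0
3. ¬◇(p ∨ q), 0
4. ¬(p ∨ q), 0
5. ¬p, 0
6. ¬q, 0
7. ◇(p ∨ q), 1
8. ¬(p ∨ q), 1
9. ¬p, 1
10. ¬q, 1
11. p ∨ q, 2
12. ¬(p ∨ q), 2
13. ¬p, 2
14. ¬q, 2
15. q, 2
Accessibility: 0R0, 0R1, 0R2, 1R1, 1R2, 2R2
Branch closes: q and ¬q both at 2.
Every branch closes (one shown): valid in S4, hence also in S5 (every theorem of S4 is a theorem of S5).

S4, S5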